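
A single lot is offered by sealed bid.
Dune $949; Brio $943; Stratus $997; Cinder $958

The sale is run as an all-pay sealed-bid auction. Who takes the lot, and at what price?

Stratus pays $997

All-pay sealed-bid auction: the highest bidder wins the item, but every bidder pays their own bid.
Sorting bids: 997 (Stratus) > 958 (Cinder) > 949 (Dune) > 943 (Brio)
Stratus wins with the top bid; all bids are sunk regardless.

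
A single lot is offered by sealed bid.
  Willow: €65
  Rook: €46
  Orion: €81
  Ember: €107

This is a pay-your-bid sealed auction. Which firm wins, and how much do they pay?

Ember pays €107

Rule: the highest bidder wins and pays their own bid.
Sorting bids: 107 (Ember) > 81 (Orion) > 65 (Willow) > 46 (Rook)
First-price: Ember pays what they bid, €107.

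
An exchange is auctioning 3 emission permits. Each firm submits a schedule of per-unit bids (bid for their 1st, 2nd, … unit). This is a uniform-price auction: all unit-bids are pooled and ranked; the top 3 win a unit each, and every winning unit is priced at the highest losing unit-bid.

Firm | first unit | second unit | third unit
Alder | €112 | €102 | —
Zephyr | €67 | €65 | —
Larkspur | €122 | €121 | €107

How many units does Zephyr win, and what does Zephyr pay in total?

Merging the schedules and taking the best 3: 122 (Larkspur-1), 121 (Larkspur-2), 112 (Alder-1)
First bid not allocated: €107.
Zephyr wins 0 unit(s) at €107 each.

Zephyr: 0 units, pays €0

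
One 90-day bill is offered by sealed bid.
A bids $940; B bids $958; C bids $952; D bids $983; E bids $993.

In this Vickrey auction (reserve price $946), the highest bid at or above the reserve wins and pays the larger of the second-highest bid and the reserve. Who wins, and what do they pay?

E pays $983

Bids in order: 993 (E) > 983 (D) > 958 (B) > 952 (C) > 940 (A)
Highest eligible bid: E at $993.
Second-highest bid $983 exceeds the reserve $946 → payment $983.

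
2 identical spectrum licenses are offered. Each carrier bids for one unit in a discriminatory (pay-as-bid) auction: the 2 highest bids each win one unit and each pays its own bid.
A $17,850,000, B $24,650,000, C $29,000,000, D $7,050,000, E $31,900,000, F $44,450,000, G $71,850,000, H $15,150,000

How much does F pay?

Ordering the bids: 71,850,000 (G), 44,450,000 (F), 31,900,000 (E), 29,000,000 (C), …
The 2 highest are G, F.
F wins → own bid $44,450,000.

F pays $44,450,000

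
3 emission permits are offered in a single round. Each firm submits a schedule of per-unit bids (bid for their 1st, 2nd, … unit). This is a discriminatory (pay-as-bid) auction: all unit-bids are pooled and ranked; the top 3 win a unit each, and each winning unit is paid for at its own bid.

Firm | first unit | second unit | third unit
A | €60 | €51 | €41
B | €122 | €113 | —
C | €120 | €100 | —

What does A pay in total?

A pays €0

Merging the schedules and taking the best 3: 122 (B-1), 120 (C-1), 113 (B-2)
Next rejected bid: €100 (not a price — pay-as-bid).
A wins no units.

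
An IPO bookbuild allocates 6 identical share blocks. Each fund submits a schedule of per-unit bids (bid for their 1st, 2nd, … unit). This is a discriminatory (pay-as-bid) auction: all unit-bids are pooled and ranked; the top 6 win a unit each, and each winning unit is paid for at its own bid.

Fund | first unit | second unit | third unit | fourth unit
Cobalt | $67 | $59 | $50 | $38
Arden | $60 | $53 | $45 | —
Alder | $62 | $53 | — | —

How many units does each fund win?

Alder 2, Arden 2, Cobalt 2

All unit-bids, highest first — top 6: 67 (Cobalt-1), 62 (Alder-1), 60 (Arden-1), 59 (Cobalt-2), 53 (Arden-2), 53 (Alder-2)
Next rejected bid: $50 (not a price — pay-as-bid).
Allocation: Alder 2, Arden 2, Cobalt 2.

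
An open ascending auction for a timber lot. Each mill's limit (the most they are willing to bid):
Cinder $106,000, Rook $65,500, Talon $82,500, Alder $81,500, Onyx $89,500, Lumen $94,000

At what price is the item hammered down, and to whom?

Open ascending-bid auction: the price rises until one bidder remains; the winner pays the price at which the last rival dropped out.
Limits in order: 106,000 (Cinder) > 94,000 (Lumen) > 89,500 (Onyx) > 82,500 (Talon) > 81,500 (Alder) > 65,500 (Rook)
Bidding ends when Lumen exits at $94,000; Cinder takes it.

Cinder wins at $94,000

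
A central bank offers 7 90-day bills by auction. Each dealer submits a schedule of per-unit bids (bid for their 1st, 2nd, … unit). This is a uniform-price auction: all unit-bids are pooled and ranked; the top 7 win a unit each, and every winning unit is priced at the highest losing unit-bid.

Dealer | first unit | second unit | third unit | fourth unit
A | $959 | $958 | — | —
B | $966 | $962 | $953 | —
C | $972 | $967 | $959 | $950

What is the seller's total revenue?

Total revenue: $6,671

Pooled unit-bids ranked (top 7): 972 (C-1), 967 (C-2), 966 (B-1), 962 (B-2), 959 (A-1), 959 (C-3), 958 (A-2)
The (k+1)-th unit-bid is $953.
Allocation: A 2, B 2, C 3. Every unit priced at $953.
Revenue = 7 × 953 = $6,671.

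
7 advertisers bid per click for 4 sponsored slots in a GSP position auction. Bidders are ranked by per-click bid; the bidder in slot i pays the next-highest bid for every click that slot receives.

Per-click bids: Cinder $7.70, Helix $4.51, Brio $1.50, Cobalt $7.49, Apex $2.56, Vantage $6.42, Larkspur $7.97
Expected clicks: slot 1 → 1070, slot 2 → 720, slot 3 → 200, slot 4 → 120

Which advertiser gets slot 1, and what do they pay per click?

Ranked by bid: $7.97 (Larkspur) > $7.70 (Cinder) > $7.49 (Cobalt) > $6.42 (Vantage) > $4.51 (Helix) > …
Slot 1 goes to the first-ranked bidder, Larkspur, who pays the next bid down: $7.70/click.

Larkspur; $7.70 per click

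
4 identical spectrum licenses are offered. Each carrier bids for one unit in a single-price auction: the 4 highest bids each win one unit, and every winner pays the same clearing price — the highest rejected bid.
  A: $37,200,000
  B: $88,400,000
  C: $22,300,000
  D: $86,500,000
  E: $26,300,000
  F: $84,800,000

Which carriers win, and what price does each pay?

B, D, F, A; each pays $26,300,000

Sorting: 88,400,000 (B), 86,500,000 (D), 84,800,000 (F), 37,200,000 (A), 26,300,000 (E), 22,300,000 (C)
Winners (4 units): B, D, F, A.
Clearing price = highest rejected bid = $26,300,000.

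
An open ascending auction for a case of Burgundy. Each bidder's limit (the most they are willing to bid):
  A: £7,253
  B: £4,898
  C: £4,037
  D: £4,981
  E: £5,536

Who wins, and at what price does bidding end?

A wins at £5,536

Rule: the price rises until one bidder remains; the winner pays the price at which the last rival dropped out.
Limits in order: 7,253 (A) > 5,536 (E) > 4,981 (D) > 4,898 (B) > 4,037 (C)
E is the last rival to drop out, at £5,536; A remains and wins at that price.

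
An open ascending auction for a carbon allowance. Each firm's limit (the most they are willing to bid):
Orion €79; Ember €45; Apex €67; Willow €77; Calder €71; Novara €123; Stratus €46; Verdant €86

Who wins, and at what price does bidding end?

Open ascending-bid auction: the price rises until one bidder remains; the winner pays the price at which the last rival dropped out.
Sorting limits: 123 (Novara) > 86 (Verdant) > 79 (Orion) > 77 (Willow) > 71 (Calder) > 67 (Apex) > …
Verdant is the last rival to drop out, at €86; Novara remains and wins at that price.

Novara wins at €86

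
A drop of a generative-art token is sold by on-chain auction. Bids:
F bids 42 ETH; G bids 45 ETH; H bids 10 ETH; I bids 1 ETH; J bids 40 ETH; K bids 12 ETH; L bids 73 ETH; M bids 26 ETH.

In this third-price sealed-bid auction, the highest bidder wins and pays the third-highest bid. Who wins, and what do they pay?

L pays 42 ETH

Rule: the highest bidder wins and pays the third-highest bid.
Bids ranked: 73 (L) > 45 (G) > 42 (F) > 40 (J) > 26 (M) > 12 (K) > …
L is highest; pays the third-highest bid, 42 ETH.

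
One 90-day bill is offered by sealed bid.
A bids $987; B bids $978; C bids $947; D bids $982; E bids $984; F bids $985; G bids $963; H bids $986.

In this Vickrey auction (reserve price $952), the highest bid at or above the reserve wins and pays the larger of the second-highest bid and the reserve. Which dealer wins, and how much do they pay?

A pays $986

Bids in order: 987 (A) > 986 (H) > 985 (F) > 984 (E) > 982 (D) > 978 (B) > …
A has the top bid at or above the reserve ($987).
max(second-highest $986, reserve $952) = $986; the reserve does not bind.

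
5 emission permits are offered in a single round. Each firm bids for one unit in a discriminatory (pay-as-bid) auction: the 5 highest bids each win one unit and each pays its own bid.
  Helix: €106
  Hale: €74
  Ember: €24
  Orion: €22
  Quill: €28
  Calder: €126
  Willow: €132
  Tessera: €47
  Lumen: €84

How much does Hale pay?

Hale pays €74

Ordering the bids: 132 (Willow), 126 (Calder), 106 (Helix), 84 (Lumen), 74 (Hale), 47 (Tessera), 28 (Quill), …
Top 5: Willow, Calder, Helix, Lumen, Hale.
Hale wins → own bid €74.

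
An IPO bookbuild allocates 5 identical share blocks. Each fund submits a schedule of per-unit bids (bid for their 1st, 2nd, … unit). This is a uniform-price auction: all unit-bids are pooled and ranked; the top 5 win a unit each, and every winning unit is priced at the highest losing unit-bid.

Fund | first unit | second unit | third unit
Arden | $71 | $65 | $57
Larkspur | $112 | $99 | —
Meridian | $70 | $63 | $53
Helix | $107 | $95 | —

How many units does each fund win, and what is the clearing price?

Merging the schedules and taking the best 5: 112 (Larkspur-1), 107 (Helix-1), 99 (Larkspur-2), 95 (Helix-2), 71 (Arden-1)
Highest rejected unit-bid = $70.
Allocation: Arden 1, Helix 2, Larkspur 2.

Arden 1, Helix 2, Larkspur 2; clearing price $70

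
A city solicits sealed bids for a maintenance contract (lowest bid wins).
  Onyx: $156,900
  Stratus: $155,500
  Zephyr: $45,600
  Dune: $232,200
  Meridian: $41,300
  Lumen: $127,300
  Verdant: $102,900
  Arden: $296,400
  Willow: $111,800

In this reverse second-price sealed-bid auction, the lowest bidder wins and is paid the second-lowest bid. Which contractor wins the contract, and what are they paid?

Sorting bids: 41,300 (Meridian) < 45,600 (Zephyr) < 102,900 (Verdant) < 111,800 (Willow) < 127,300 (Lumen) < 155,500 (Stratus) < …
Meridian wins with the lowest bid; price is set by the runner-up at $45,600.

Meridian is paid $45,600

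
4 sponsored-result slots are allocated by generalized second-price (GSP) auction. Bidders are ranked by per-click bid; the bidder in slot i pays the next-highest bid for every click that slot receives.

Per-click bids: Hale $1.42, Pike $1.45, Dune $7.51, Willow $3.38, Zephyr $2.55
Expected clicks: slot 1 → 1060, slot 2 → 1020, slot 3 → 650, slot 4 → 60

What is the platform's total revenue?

Sorting advertisers: $7.51 (Dune) > $3.38 (Willow) > $2.55 (Zephyr) > $1.45 (Pike) > $1.42 (Hale)
Slot 1: Dune pays $3.38 × 1060 = $3582.80
Slot 2: Willow pays $2.55 × 1020 = $2601.00
Slot 3: Zephyr pays $1.45 × 650 = $942.50
Slot 4: Pike pays $1.42 × 60 = $85.20
Total = $7211.50

Total revenue: $7211.50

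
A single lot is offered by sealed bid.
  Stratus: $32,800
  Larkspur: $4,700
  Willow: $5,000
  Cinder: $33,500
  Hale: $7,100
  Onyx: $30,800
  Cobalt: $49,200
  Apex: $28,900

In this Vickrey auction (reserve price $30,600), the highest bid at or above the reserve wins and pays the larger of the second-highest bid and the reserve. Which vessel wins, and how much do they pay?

Vickrey auction (reserve price $30,600): the highest bid at or above the reserve wins and pays the larger of the second-highest bid and the reserve.
Sorting bids: 49,200 (Cobalt) > 33,500 (Cinder) > 32,800 (Stratus) > 30,800 (Onyx) > 28,900 (Apex) > 7,100 (Hale) > …
Highest eligible bid: Cobalt at $49,200.
Second-highest bid $33,500 exceeds the reserve $30,600 → payment $33,500.

Cobalt pays $33,500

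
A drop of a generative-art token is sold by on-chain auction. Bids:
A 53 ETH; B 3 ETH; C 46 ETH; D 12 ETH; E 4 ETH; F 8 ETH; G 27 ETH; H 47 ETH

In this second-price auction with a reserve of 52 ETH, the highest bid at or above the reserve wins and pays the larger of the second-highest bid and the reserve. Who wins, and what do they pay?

A pays 52 ETH

Bids ranked: 53 (A) > 47 (H) > 46 (C) > 27 (G) > 12 (D) > 8 (F) > …
Highest eligible bid: A at 53 ETH.
Second-highest bid 47 ETH is below the reserve 52 ETH, so the reserve binds → payment 52 ETH.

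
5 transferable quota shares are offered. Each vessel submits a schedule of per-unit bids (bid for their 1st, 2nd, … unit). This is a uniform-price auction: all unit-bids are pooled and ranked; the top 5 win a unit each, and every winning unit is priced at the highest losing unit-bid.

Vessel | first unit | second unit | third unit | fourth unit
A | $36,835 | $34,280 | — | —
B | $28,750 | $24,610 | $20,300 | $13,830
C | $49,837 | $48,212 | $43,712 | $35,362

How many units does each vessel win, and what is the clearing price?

A 1, C 4; clearing price $34,280

Merging the schedules and taking the best 5: 49,837 (C-1), 48,212 (C-2), 43,712 (C-3), 36,835 (A-1), 35,362 (C-4)
Highest rejected unit-bid = $34,280.
Allocation: A 1, C 4.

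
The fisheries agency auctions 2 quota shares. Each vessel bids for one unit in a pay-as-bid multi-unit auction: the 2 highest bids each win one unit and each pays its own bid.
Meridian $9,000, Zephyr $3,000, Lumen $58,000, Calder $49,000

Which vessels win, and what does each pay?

Lumen $58,000, Calder $49,000

Ordering the bids: 58,000 (Lumen), 49,000 (Calder), 9,000 (Meridian), 3,000 (Zephyr)
Winners (2 units): Lumen, Calder.
Each winner pays its own bid: Lumen $58,000, Calder $49,000.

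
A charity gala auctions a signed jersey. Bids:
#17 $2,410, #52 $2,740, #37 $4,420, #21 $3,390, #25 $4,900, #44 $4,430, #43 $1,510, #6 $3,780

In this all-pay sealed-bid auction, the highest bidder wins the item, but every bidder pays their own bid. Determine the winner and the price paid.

Bids ranked: 4,900 (#25) > 4,430 (#44) > 4,420 (#37) > 3,780 (#6) > 3,390 (#21) > 2,740 (#52) > …
#25 is highest and takes the item; every bidder forfeits their bid.

#25 pays $4,900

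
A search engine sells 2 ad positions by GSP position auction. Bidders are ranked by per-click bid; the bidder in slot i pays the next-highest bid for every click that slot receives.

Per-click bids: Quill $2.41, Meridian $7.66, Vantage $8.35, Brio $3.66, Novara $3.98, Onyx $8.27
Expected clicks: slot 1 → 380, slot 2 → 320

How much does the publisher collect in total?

Total revenue: $5593.80

Sorting advertisers: $8.35 (Vantage) > $8.27 (Onyx) > $7.66 (Meridian) > …
Slot 1: Vantage pays $8.27 × 380 = $3142.60
Slot 2: Onyx pays $7.66 × 320 = $2451.20
Total = $5593.80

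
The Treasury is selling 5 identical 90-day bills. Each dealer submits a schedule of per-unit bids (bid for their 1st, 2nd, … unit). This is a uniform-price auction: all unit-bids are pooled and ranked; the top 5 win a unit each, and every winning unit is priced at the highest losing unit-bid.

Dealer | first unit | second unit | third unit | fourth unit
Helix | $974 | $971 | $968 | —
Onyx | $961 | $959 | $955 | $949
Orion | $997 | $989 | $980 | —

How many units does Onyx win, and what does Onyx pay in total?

Onyx: 0 units, pays $0

Merging the schedules and taking the best 5: 997 (Orion-1), 989 (Orion-2), 980 (Orion-3), 974 (Helix-1), 971 (Helix-2)
First bid not allocated: $968.
Onyx wins 0 unit(s) at $968 each.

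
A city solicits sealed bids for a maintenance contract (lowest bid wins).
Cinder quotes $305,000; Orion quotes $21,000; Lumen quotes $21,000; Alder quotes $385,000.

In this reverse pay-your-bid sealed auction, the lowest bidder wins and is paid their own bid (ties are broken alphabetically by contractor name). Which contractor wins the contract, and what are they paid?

Bids in order: 21,000 (Lumen) < 21,000 (Orion) < 305,000 (Cinder) < 385,000 (Alder)
Lumen and Orion tie at $21,000; tie-break gives it to Lumen.
Lumen is lowest → is paid own bid, $21,000.

Lumen is paid $21,000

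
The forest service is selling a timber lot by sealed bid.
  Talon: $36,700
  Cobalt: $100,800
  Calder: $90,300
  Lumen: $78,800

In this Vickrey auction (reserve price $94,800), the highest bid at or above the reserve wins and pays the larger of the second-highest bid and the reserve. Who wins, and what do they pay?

Bids ranked: 100,800 (Cobalt) > 90,300 (Calder) > 78,800 (Lumen) > 36,700 (Talon)
Highest eligible bid: Cobalt at $100,800.
max(second-highest $90,300, reserve $94,800) = $94,800.

Cobalt pays $94,800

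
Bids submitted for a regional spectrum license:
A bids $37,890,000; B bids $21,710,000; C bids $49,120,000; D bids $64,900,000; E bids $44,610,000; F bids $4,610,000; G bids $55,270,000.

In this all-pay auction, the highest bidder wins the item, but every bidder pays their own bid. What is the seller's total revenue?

Rule: the highest bidder wins the item, but every bidder pays their own bid.
Bids ranked: 64,900,000 (D) > 55,270,000 (G) > 49,120,000 (C) > 44,610,000 (E) > 37,890,000 (A) > 21,710,000 (B) > …
Every bidder forfeits their bid regardless of winning.
Revenue = 37,890,000 + 21,710,000 + 49,120,000 + 64,900,000 + 44,610,000 + 4,610,000 + 55,270,000 = $278,110,000.

Total revenue: $278,110,000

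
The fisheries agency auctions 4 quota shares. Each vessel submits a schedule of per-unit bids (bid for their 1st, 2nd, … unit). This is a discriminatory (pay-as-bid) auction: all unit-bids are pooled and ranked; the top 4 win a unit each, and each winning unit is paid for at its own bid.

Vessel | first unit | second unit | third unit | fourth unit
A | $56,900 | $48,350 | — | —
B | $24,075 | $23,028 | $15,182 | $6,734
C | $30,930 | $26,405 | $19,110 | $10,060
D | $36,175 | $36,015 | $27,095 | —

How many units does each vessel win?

A 2, D 2

Merging the schedules and taking the best 4: 56,900 (A-1), 48,350 (A-2), 36,175 (D-1), 36,015 (D-2)
Next rejected bid: $30,930 (not a price — pay-as-bid).
Allocation: A 2, D 2.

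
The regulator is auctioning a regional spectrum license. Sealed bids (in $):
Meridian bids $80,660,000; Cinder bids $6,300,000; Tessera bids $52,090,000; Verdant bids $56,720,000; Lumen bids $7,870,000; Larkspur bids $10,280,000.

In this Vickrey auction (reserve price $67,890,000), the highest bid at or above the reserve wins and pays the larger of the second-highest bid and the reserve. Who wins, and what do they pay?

Meridian pays $67,890,000

Vickrey auction (reserve price $67,890,000): the highest bid at or above the reserve wins and pays the larger of the second-highest bid and the reserve.
Bids in order: 80,660,000 (Meridian) > 56,720,000 (Verdant) > 52,090,000 (Tessera) > 10,280,000 (Larkspur) > 7,870,000 (Lumen) > 6,300,000 (Cinder)
Highest eligible bid: Meridian at $80,660,000.
Second-highest bid $56,720,000 is below the reserve $67,890,000, so the reserve binds → payment $67,890,000.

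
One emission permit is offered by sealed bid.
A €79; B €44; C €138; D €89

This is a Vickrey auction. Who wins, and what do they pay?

C pays €89

Vickrey auction: the highest bidder wins and pays the second-highest bid.
Bids ranked: 138 (C) > 89 (D) > 79 (A) > 44 (B)
C is highest; pays the second-highest bid, €89.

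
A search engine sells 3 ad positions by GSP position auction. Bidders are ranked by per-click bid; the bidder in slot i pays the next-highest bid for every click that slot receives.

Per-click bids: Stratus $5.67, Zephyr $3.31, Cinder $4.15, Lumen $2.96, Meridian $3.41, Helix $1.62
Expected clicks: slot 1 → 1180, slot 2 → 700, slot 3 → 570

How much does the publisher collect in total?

Total revenue: $9170.70

Sorting advertisers: $5.67 (Stratus) > $4.15 (Cinder) > $3.41 (Meridian) > $3.31 (Zephyr) > …
Slot 1: Stratus pays $4.15 × 1180 = $4897.00
Slot 2: Cinder pays $3.41 × 700 = $2387.00
Slot 3: Meridian pays $3.31 × 570 = $1886.70
Total = $9170.70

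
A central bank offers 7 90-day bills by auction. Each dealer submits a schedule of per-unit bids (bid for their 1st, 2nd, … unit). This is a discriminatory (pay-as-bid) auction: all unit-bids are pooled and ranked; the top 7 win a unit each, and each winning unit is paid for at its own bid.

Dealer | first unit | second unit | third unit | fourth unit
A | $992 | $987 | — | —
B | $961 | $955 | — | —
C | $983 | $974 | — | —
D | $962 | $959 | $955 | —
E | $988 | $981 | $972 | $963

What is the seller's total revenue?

Total revenue: $6,877

Pooled unit-bids ranked (top 7): 992 (A-1), 988 (E-1), 987 (A-2), 983 (C-1), 981 (E-2), 974 (C-2), 972 (E-3)
Next rejected bid: $963 (not a price — pay-as-bid).
Each winning unit pays its own bid.
Revenue = 992 + 988 + 987 + 983 + 981 + 974 + 972 = $6,877.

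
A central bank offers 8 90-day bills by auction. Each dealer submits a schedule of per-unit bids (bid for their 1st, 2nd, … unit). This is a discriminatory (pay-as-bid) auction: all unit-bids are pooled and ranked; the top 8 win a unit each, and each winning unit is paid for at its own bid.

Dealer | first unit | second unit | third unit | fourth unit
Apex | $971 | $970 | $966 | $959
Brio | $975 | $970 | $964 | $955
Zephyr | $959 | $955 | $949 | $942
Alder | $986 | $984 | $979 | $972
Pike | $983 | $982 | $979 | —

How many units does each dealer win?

Alder 4, Brio 1, Pike 3

Merging the schedules and taking the best 8: 986 (Alder-1), 984 (Alder-2), 983 (Pike-1), 982 (Pike-2), 979 (Alder-3), 979 (Pike-3), 975 (Brio-1), 972 (Alder-4)
Next rejected bid: $971 (not a price — pay-as-bid).
Allocation: Alder 4, Brio 1, Pike 3.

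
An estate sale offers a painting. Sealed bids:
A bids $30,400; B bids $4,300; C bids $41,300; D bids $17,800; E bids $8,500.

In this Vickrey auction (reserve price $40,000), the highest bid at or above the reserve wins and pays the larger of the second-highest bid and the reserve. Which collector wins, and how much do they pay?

Vickrey auction (reserve price $40,000): the highest bid at or above the reserve wins and pays the larger of the second-highest bid and the reserve.
Sorting bids: 41,300 (C) > 30,400 (A) > 17,800 (D) > 8,500 (E) > 4,300 (B)
Highest eligible bid: C at $41,300.
Second-highest bid $30,400 is below the reserve $40,000, so the reserve binds → payment $40,000.

C pays $40,000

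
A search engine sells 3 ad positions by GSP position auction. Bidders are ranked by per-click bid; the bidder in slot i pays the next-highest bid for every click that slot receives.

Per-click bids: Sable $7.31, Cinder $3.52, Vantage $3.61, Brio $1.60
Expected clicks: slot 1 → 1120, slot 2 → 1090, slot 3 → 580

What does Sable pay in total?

Sable pays $4043.20

Per-click bids in order: $7.31 (Sable) > $3.61 (Vantage) > $3.52 (Cinder) > $1.60 (Brio)
Sable holds slot 1 → pays next bid $3.61 × 1120 clicks = $4043.20.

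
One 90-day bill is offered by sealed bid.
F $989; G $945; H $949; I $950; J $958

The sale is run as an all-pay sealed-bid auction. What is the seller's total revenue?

Total revenue: $4,791

Sorting bids: 989 (F) > 958 (J) > 950 (I) > 949 (H) > 945 (G)
F wins with the top bid; all bids are sunk regardless.
Every bidder forfeits their bid regardless of winning.
Revenue = 989 + 945 + 949 + 950 + 958 = $4,791.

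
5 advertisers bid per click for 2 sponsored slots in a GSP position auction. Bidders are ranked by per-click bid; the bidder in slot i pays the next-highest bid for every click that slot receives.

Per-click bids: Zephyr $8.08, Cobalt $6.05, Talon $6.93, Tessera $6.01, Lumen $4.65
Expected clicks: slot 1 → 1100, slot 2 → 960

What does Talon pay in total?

Talon pays $5808.00

Sorting advertisers: $8.08 (Zephyr) > $6.93 (Talon) > $6.05 (Cobalt) > …
Talon holds slot 2 → pays next bid $6.05 × 960 clicks = $5808.00.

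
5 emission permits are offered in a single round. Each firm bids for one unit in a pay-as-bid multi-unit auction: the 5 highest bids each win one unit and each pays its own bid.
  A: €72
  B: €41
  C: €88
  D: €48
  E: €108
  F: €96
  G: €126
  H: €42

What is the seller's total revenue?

Total revenue: €490

Sorting: 126 (G), 108 (E), 96 (F), 88 (C), 72 (A), 48 (D), 42 (H), …
The 5 highest are G, E, F, C, A.
Total revenue = 126 + 108 + 96 + 88 + 72 = €490.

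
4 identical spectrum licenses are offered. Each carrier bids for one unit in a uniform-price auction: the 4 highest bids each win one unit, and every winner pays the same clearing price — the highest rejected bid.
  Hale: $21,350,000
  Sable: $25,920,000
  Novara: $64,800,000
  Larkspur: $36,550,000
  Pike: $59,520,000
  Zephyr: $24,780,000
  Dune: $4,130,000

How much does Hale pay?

Hale pays $0

Ordering the bids: 64,800,000 (Novara), 59,520,000 (Pike), 36,550,000 (Larkspur), 25,920,000 (Sable), 24,780,000 (Zephyr), 21,350,000 (Hale), …
Winners (4 units): Novara, Pike, Larkspur, Sable.
Highest unsuccessful bid: $24,780,000 → clearing price.
Hale does not win → pays $0.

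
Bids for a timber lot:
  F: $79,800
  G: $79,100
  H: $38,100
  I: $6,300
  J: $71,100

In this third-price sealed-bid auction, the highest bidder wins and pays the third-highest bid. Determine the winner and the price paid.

Bids ranked: 79,800 (F) > 79,100 (G) > 71,100 (J) > 38,100 (H) > 6,300 (I)
F is highest; pays the third-highest bid, $71,100.

F pays $71,100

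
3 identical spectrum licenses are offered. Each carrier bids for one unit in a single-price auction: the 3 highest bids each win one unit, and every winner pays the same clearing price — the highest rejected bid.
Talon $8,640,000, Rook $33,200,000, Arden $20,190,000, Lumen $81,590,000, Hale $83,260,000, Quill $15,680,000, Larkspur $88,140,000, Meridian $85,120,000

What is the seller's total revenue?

Bids ranked high→low: 88,140,000 (Larkspur), 85,120,000 (Meridian), 83,260,000 (Hale), 81,590,000 (Lumen), 33,200,000 (Rook), …
The 3 highest are Larkspur, Meridian, Hale.
First losing bid is Lumen's $81,590,000, which sets the uniform price.
Total revenue = 3 × $81,590,000 = $244,770,000.

Total revenue: $244,770,000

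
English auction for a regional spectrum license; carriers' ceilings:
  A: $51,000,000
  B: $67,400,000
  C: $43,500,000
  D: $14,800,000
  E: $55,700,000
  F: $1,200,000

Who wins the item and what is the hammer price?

Ascending (English) auction: the price rises until one bidder remains; the winner pays the price at which the last rival dropped out.
Limits ranked: 67,400,000 (B) > 55,700,000 (E) > 51,000,000 (A) > 43,500,000 (C) > 14,800,000 (D) > 1,200,000 (F)
E is the last rival to drop out, at $55,700,000; B remains and wins at that price.

B wins at $55,700,000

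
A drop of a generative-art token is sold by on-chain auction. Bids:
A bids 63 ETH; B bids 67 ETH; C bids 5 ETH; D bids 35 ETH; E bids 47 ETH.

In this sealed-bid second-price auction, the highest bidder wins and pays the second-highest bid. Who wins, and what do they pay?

Sealed-bid second-price auction: the highest bidder wins and pays the second-highest bid.
Bids in order: 67 (B) > 63 (A) > 47 (E) > 35 (D) > 5 (C)
B is highest; pays the second-highest bid, 63 ETH.

B pays 63 ETH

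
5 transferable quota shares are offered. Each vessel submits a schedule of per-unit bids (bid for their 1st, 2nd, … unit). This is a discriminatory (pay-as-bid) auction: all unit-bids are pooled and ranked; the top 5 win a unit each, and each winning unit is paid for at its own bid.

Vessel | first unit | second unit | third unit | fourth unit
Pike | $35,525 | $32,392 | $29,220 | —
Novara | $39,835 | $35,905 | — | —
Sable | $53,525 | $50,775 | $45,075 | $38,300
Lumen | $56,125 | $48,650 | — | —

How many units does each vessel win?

Lumen 2, Sable 3

Pooled unit-bids ranked (top 5): 56,125 (Lumen-1), 53,525 (Sable-1), 50,775 (Sable-2), 48,650 (Lumen-2), 45,075 (Sable-3)
Next rejected bid: $39,835 (not a price — pay-as-bid).
Allocation: Lumen 2, Sable 3.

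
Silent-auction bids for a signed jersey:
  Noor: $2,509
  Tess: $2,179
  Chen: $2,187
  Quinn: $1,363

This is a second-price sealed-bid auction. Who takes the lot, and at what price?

Noor pays $2,187

Second-price sealed-bid auction: the highest bidder wins and pays the second-highest bid.
Sorting bids: 2,509 (Noor) > 2,187 (Chen) > 2,179 (Tess) > 1,363 (Quinn)
Noor is highest; pays the second-highest bid, $2,187.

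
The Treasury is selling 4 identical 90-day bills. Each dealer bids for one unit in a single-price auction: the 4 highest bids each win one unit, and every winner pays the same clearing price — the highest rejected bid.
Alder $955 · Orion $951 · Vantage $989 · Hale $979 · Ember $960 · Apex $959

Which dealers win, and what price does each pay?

Vantage, Hale, Ember, Apex; each pays $955

Ordering the bids: 989 (Vantage), 979 (Hale), 960 (Ember), 959 (Apex), 955 (Alder), 951 (Orion)
The 4 highest are Vantage, Hale, Ember, Apex.
Clearing price = highest rejected bid = $955.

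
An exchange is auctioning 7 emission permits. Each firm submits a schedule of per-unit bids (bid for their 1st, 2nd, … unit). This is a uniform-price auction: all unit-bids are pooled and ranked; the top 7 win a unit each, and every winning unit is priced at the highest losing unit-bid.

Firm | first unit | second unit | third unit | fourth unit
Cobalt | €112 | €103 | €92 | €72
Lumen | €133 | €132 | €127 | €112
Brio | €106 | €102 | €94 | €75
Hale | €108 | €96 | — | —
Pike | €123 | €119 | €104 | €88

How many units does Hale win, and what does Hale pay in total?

All unit-bids, highest first — top 7: 133 (Lumen-1), 132 (Lumen-2), 127 (Lumen-3), 123 (Pike-1), 119 (Pike-2), 112 (Cobalt-1), 112 (Lumen-4)
The (k+1)-th unit-bid is €108.
Hale wins 0 unit(s) at €108 each.

Hale: 0 units, pays €0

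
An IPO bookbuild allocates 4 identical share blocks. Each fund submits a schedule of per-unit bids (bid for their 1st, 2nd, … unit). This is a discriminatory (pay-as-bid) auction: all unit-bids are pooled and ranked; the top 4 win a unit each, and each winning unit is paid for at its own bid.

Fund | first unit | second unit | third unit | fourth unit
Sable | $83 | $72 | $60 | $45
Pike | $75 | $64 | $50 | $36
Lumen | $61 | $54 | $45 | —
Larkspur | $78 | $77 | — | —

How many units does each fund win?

Larkspur 2, Pike 1, Sable 1

Merging the schedules and taking the best 4: 83 (Sable-1), 78 (Larkspur-1), 77 (Larkspur-2), 75 (Pike-1)
Next rejected bid: $72 (not a price — pay-as-bid).
Allocation: Larkspur 2, Pike 1, Sable 1.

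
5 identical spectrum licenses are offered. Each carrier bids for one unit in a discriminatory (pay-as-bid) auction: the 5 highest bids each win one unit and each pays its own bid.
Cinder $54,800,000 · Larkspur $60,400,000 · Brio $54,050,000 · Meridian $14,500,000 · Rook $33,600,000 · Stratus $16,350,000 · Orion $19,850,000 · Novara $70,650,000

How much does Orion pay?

Sorting: 70,650,000 (Novara), 60,400,000 (Larkspur), 54,800,000 (Cinder), 54,050,000 (Brio), 33,600,000 (Rook), 19,850,000 (Orion), 16,350,000 (Stratus), …
Top 5: Novara, Larkspur, Cinder, Brio, Rook.
Orion does not win → $0.

Orion pays $0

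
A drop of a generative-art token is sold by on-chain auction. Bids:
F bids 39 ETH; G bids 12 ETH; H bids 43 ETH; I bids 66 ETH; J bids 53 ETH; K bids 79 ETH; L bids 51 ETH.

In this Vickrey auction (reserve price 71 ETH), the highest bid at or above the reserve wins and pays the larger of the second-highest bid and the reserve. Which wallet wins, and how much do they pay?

Bids ranked: 79 (K) > 66 (I) > 53 (J) > 51 (L) > 43 (H) > 39 (F) > …
K has the top bid at or above the reserve (79 ETH).
max(second-highest 66 ETH, reserve 71 ETH) = 71 ETH.

K pays 71 ETH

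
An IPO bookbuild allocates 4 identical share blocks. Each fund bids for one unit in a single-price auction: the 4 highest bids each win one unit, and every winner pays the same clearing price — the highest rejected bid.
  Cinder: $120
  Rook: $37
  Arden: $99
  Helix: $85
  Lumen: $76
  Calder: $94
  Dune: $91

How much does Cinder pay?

Ordering the bids: 120 (Cinder), 99 (Arden), 94 (Calder), 91 (Dune), 85 (Helix), 76 (Lumen), …
The 4 highest are Cinder, Arden, Calder, Dune.
Clearing price = highest rejected bid = $85.
Cinder wins → pays $85.

Cinder pays $85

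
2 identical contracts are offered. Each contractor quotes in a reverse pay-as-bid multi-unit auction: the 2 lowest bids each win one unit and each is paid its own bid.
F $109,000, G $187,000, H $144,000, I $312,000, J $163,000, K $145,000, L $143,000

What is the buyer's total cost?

Total cost: $252,000

Bids ranked low→high: 109,000 (F), 143,000 (L), 144,000 (H), 145,000 (K), …
Winners (2 units): F, L.
Total cost = 109,000 + 143,000 = $252,000.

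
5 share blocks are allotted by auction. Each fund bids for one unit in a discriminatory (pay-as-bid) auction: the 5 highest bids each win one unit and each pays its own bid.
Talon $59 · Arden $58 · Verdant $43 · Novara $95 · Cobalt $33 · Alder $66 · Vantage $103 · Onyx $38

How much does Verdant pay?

Verdant pays $0

Sorting: 103 (Vantage), 95 (Novara), 66 (Alder), 59 (Talon), 58 (Arden), 43 (Verdant), 38 (Onyx), …
Winners (5 units): Vantage, Novara, Alder, Talon, Arden.
Verdant does not win → $0.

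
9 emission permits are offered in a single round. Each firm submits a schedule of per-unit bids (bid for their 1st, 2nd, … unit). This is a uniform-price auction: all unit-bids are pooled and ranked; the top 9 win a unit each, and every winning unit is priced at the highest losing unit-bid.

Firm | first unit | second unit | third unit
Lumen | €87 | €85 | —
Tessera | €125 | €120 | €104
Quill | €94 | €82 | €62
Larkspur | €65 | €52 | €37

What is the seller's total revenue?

All unit-bids, highest first — top 9: 125 (Tessera-1), 120 (Tessera-2), 104 (Tessera-3), 94 (Quill-1), 87 (Lumen-1), 85 (Lumen-2), 82 (Quill-2), 65 (Larkspur-1), 62 (Quill-3)
Highest rejected unit-bid = €52.
Allocation: Larkspur 1, Lumen 2, Quill 3, Tessera 3. Every unit priced at €52.
Revenue = 9 × 52 = €468.

Total revenue: €468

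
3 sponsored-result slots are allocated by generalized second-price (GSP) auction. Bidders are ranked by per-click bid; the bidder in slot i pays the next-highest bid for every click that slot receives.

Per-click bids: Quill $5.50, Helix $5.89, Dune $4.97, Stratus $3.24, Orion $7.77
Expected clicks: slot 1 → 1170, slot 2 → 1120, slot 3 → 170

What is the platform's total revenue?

Sorting advertisers: $7.77 (Orion) > $5.89 (Helix) > $5.50 (Quill) > $4.97 (Dune) > …
Slot 1: Orion pays $5.89 × 1170 = $6891.30
Slot 2: Helix pays $5.50 × 1120 = $6160.00
Slot 3: Quill pays $4.97 × 170 = $844.90
Total = $13896.20

Total revenue: $13896.20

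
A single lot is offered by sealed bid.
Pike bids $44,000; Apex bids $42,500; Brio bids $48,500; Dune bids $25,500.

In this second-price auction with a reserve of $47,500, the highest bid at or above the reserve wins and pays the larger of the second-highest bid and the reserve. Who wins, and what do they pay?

Second-price auction with a reserve of $47,500: the highest bid at or above the reserve wins and pays the larger of the second-highest bid and the reserve.
Bids in order: 48,500 (Brio) > 44,000 (Pike) > 42,500 (Apex) > 25,500 (Dune)
Highest eligible bid: Brio at $48,500.
Second-highest bid $44,000 is below the reserve $47,500, so the reserve binds → payment $47,500.

Brio pays $47,500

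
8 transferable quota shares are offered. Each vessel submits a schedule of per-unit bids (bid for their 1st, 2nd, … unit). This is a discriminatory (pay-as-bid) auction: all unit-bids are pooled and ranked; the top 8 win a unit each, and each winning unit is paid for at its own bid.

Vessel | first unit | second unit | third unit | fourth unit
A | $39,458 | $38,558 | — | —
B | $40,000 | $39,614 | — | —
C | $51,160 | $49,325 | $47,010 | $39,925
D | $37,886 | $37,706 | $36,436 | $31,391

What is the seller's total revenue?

Total revenue: $345,050

Merging the schedules and taking the best 8: 51,160 (C-1), 49,325 (C-2), 47,010 (C-3), 40,000 (B-1), 39,925 (C-4), 39,614 (B-2), 39,458 (A-1), 38,558 (A-2)
Next rejected bid: $37,886 (not a price — pay-as-bid).
Each winning unit pays its own bid.
Revenue = 51,160 + 49,325 + 47,010 + 40,000 + 39,925 + 39,614 + 39,458 + 38,558 = $345,050.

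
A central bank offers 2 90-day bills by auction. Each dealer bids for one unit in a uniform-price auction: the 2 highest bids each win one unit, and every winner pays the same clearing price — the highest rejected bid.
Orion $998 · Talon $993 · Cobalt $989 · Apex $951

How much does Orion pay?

Ordering the bids: 998 (Orion), 993 (Talon), 989 (Cobalt), 951 (Apex)
Top 2: Orion, Talon.
Clearing price = highest rejected bid = $989.
Orion wins → pays $989.

Orion pays $989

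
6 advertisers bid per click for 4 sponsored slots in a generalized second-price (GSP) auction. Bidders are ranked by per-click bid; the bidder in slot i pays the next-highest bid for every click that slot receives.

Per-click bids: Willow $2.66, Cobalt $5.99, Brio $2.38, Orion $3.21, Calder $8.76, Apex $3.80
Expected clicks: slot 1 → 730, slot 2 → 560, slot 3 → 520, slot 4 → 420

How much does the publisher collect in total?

Total revenue: $9287.10

Sorting advertisers: $8.76 (Calder) > $5.99 (Cobalt) > $3.80 (Apex) > $3.21 (Orion) > $2.66 (Willow) > …
Slot 1: Calder pays $5.99 × 730 = $4372.70
Slot 2: Cobalt pays $3.80 × 560 = $2128.00
Slot 3: Apex pays $3.21 × 520 = $1669.20
Slot 4: Orion pays $2.66 × 420 = $1117.20
Total = $9287.10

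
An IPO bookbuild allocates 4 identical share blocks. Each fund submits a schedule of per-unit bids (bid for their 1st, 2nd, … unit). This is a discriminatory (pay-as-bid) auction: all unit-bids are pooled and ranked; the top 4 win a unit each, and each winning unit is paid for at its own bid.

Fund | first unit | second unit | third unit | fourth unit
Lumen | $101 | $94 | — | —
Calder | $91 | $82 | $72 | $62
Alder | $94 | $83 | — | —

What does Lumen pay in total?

Lumen pays $195

Merging the schedules and taking the best 4: 101 (Lumen-1), 94 (Lumen-2), 94 (Alder-1), 91 (Calder-1)
Next rejected bid: $83 (not a price — pay-as-bid).
Lumen's winning unit-bids: 101 + 94 = $195.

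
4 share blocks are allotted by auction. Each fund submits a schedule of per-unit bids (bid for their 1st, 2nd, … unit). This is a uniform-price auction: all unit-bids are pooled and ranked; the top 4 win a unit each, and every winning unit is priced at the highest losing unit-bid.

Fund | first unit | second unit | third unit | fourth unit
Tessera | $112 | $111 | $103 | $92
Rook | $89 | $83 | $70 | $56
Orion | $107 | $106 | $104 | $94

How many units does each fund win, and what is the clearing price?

Pooled unit-bids ranked (top 4): 112 (Tessera-1), 111 (Tessera-2), 107 (Orion-1), 106 (Orion-2)
The (k+1)-th unit-bid is $104.
Allocation: Orion 2, Tessera 2.

Orion 2, Tessera 2; clearing price $104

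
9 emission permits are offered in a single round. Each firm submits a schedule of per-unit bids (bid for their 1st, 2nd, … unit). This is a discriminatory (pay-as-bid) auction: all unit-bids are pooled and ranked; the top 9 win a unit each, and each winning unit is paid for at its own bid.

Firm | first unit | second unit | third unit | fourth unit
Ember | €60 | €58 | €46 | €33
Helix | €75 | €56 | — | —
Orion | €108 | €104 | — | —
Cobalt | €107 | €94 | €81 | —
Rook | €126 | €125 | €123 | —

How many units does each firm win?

Cobalt 3, Helix 1, Orion 2, Rook 3

Merging the schedules and taking the best 9: 126 (Rook-1), 125 (Rook-2), 123 (Rook-3), 108 (Orion-1), 107 (Cobalt-1), 104 (Orion-2), 94 (Cobalt-2), 81 (Cobalt-3), 75 (Helix-1)
Next rejected bid: €60 (not a price — pay-as-bid).
Allocation: Cobalt 3, Helix 1, Orion 2, Rook 3.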